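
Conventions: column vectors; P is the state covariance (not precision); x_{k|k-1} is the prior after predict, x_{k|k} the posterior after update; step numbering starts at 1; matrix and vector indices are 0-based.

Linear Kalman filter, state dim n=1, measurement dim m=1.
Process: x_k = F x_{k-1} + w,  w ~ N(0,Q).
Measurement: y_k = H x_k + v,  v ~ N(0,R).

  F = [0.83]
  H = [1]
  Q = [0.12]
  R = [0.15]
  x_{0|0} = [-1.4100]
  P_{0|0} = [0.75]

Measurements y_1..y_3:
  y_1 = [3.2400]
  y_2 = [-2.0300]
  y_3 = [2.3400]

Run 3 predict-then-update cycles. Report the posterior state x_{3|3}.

x_post = [1.1522]

step 1: x^-=[-1.1703]  P^-=[0.6367]  S=[0.7867]  K=[0.8093]  nu=[4.4103]  x^+=[2.3991]  P^+=[0.1214]
step 2: x^-=[1.9912]  P^-=[0.2036]  S=[0.3536]  K=[0.5758]  nu=[-4.0212]  x^+=[-0.3243]  P^+=[0.0864]
step 3: x^-=[-0.2692]  P^-=[0.1795]  S=[0.3295]  K=[0.5448]  nu=[2.6092]  x^+=[1.1522]  P^+=[0.0817]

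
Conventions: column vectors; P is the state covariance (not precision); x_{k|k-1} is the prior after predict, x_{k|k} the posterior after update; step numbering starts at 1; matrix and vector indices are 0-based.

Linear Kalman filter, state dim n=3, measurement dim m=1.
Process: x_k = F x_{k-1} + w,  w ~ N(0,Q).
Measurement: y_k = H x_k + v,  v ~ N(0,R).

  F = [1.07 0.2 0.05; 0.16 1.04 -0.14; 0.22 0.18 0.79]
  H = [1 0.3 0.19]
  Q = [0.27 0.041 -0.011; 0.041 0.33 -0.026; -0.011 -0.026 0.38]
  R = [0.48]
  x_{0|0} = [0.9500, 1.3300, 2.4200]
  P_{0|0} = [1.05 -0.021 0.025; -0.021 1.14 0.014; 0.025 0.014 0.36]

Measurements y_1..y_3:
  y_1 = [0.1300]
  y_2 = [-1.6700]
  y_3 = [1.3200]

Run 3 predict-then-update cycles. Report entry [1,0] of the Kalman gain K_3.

step 1: x^-=[1.4035, 1.1964, 2.3602]  P^-=[1.5126 0.4281 0.3102; 0.4281 1.5848 0.1927; 0.3102 0.1927 0.7034]  S=[2.5573]  K=[0.6647; 0.3676; 0.1962]  nu=[-2.0809]  x^+=[0.0203, 0.4314, 1.9520]  P^+=[0.3826 -0.1969 -0.0233; -0.1969 1.2391 0.0083; -0.0233 0.0083 0.6050]
step 2: x^-=[0.2056, 0.1786, 1.6242]  P^-=[0.6725 0.1381 0.0824; 0.1381 1.6250 0.1062; 0.0824 0.1062 0.7949]  S=[1.4538]  K=[0.5019; 0.4442; 0.1825]  nu=[-2.2377]  x^+=[-0.9175, -0.8155, 1.2158]  P^+=[0.3063 -0.1860 -0.0507; -0.1860 1.3381 -0.0117; -0.0507 -0.0117 0.7465]
step 3: x^-=[-1.0840, -1.1651, 0.6118]  P^-=[0.5908 0.1606 0.0494; 0.1606 1.7436 0.0906; 0.0494 0.0906 0.8684]  S=[1.3845]  K=[0.4683; 0.5062; 0.1745]  nu=[2.6373]  x^+=[0.1510, 0.1699, 1.0720]  P^+=[0.2872 -0.1677 -0.0637; -0.1677 1.3888 -0.0316; -0.0637 -0.0316 0.8262]

K[1,0] = 0.5062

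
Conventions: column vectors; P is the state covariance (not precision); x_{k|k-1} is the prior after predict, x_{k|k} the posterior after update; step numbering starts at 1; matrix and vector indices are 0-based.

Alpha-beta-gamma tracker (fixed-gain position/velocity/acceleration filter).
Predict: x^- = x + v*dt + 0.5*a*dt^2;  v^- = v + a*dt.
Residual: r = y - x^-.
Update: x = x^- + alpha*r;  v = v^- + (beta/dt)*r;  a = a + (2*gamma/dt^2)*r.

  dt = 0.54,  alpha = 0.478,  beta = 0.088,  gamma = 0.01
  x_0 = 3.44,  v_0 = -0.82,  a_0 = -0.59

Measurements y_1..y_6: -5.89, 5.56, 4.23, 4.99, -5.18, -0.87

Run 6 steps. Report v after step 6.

step 1: x_pred=2.9112  r=-8.8012  x^+=-1.2958  v^+=-2.5729  a^+=-1.1936
step 2: x_pred=-2.8592  r=8.4192  x^+=1.1652  v^+=-1.8454  a^+=-0.6162
step 3: x_pred=0.0788  r=4.1512  x^+=2.0631  v^+=-1.5017  a^+=-0.3315
step 4: x_pred=1.2038  r=3.7862  x^+=3.0136  v^+=-1.0637  a^+=-0.0718
step 5: x_pred=2.4288  r=-7.6088  x^+=-1.2082  v^+=-2.3424  a^+=-0.5937
step 6: x_pred=-2.5597  r=1.6897  x^+=-1.7520  v^+=-2.3876  a^+=-0.4778

v_post = -2.3876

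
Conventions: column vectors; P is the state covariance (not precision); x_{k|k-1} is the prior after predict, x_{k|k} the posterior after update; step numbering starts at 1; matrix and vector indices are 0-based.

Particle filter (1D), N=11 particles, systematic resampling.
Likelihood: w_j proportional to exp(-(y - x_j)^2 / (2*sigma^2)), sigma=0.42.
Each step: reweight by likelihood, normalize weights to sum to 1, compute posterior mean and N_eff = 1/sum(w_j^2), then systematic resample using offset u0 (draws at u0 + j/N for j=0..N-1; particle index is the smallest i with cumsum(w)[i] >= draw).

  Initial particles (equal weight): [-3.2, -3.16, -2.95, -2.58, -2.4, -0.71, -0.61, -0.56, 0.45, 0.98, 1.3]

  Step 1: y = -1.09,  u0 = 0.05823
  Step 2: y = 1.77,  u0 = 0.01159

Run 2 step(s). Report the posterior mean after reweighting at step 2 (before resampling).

post_mean = -0.5924

step 1: w=[0.0000, 0.0000, 0.0000, 0.0011, 0.0047, 0.4034, 0.3161, 0.2739, 0.0007, 0.0000, 0.0000]  mean=-0.6466  Neff=2.9612  idx=[5, 5, 5, 5, 6, 6, 6, 6, 7, 7, 7]
step 2: w=[0.0232, 0.0232, 0.0232, 0.0232, 0.0921, 0.0921, 0.0921, 0.0921, 0.1796, 0.1796, 0.1796]  mean=-0.5924  Neff=7.5295  idx=[0, 4, 5, 6, 7, 8, 8, 9, 9, 10, 10]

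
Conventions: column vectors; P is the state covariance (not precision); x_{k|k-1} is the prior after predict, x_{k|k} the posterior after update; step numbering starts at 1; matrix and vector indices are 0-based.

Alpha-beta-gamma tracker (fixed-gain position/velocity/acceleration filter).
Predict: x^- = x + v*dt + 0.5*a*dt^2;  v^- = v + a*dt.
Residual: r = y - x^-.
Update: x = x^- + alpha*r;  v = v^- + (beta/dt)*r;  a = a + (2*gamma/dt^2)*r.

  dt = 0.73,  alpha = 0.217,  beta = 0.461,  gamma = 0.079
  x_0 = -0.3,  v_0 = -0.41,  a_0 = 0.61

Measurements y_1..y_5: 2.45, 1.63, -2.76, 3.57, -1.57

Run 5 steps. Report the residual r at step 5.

resid = -3.7139

step 1: x_pred=-0.4368  r=2.8868  x^+=0.1897  v^+=1.8583  a^+=1.4659
step 2: x_pred=1.9368  r=-0.3068  x^+=1.8702  v^+=2.7347  a^+=1.3749
step 3: x_pred=4.2329  r=-6.9929  x^+=2.7154  v^+=-0.6777  a^+=-0.6984
step 4: x_pred=2.0346  r=1.5354  x^+=2.3678  v^+=-0.2179  a^+=-0.2432
step 5: x_pred=2.1439  r=-3.7139  x^+=1.3380  v^+=-2.7408  a^+=-1.3443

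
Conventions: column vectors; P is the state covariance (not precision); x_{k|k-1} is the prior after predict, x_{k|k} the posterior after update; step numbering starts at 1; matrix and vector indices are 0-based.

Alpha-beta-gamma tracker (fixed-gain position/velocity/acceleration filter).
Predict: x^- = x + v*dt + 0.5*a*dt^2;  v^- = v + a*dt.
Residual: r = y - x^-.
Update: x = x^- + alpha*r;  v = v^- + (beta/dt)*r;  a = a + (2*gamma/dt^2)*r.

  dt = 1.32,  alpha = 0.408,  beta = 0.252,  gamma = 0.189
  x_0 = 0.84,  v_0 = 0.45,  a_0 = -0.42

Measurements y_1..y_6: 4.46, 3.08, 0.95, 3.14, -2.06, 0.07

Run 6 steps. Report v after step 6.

v_post = -3.3327

step 1: x_pred=1.0681  r=3.3919  x^+=2.4520  v^+=0.5431  a^+=0.3158
step 2: x_pred=3.4441  r=-0.3641  x^+=3.2956  v^+=0.8906  a^+=0.2369
step 3: x_pred=4.6774  r=-3.7274  x^+=3.1566  v^+=0.4916  a^+=-0.5718
step 4: x_pred=3.3074  r=-0.1674  x^+=3.2391  v^+=-0.2951  a^+=-0.6081
step 5: x_pred=2.3198  r=-4.3798  x^+=0.5328  v^+=-1.9339  a^+=-1.5583
step 6: x_pred=-3.3775  r=3.4475  x^+=-1.9709  v^+=-3.3327  a^+=-0.8103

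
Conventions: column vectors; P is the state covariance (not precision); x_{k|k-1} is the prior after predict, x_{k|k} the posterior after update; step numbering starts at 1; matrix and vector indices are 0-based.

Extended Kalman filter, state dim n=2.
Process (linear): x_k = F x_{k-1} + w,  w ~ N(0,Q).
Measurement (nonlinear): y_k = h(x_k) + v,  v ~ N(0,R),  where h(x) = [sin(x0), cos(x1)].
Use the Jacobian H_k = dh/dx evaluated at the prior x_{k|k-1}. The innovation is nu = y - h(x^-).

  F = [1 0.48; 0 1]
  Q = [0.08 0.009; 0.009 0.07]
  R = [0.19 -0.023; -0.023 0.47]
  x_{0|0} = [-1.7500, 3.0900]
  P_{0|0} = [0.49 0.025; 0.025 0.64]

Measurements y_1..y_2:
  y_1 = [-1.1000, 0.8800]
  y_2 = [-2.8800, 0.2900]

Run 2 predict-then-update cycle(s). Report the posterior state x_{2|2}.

x_post = [-1.9776, 0.6832]

step 1: x^-=[-0.2668, 3.0900]  P^-=[0.7415 0.3412; 0.3412 0.7100]  H_jac=[0.9646 0.0000; 0.0000 -0.0516]  S=[0.8799 -0.0400; -0.0400 0.4719]  K=[0.8143 0.0317; 0.3720 -0.0461]  nu=[-0.8364, 1.8787]  x^+=[-0.8883, 2.6923]  P^+=[0.1596 0.0744; 0.0744 0.5859]
step 2: x^-=[0.4040, 2.6923]  P^-=[0.4460 0.3646; 0.3646 0.6559]  H_jac=[0.9195 0.0000; 0.0000 -0.4343]  S=[0.5671 -0.1686; -0.1686 0.5937]  K=[0.7033 -0.0670; 0.4899 -0.3407]  nu=[-3.2731, 1.1908]  x^+=[-1.9776, 0.6832]  P^+=[0.1470 0.1098; 0.1098 0.3946]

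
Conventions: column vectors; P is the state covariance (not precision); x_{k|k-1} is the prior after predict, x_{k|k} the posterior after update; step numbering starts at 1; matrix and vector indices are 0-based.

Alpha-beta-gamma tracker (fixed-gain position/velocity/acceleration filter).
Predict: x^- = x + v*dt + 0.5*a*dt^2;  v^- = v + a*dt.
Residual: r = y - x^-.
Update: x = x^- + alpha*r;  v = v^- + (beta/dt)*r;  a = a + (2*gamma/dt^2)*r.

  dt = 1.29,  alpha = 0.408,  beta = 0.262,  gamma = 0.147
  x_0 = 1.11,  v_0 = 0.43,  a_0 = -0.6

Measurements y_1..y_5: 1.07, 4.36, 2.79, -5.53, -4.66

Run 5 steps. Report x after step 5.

step 1: x_pred=1.1655  r=-0.0955  x^+=1.1265  v^+=-0.3634  a^+=-0.6169
step 2: x_pred=0.1445  r=4.2155  x^+=1.8644  v^+=-0.3030  a^+=0.1279
step 3: x_pred=1.5800  r=1.2100  x^+=2.0737  v^+=0.1078  a^+=0.3417
step 4: x_pred=2.4970  r=-8.0270  x^+=-0.7780  v^+=-1.0818  a^+=-1.0765
step 5: x_pred=-3.0692  r=-1.5908  x^+=-3.7182  v^+=-2.7935  a^+=-1.3575

x_post = -3.7182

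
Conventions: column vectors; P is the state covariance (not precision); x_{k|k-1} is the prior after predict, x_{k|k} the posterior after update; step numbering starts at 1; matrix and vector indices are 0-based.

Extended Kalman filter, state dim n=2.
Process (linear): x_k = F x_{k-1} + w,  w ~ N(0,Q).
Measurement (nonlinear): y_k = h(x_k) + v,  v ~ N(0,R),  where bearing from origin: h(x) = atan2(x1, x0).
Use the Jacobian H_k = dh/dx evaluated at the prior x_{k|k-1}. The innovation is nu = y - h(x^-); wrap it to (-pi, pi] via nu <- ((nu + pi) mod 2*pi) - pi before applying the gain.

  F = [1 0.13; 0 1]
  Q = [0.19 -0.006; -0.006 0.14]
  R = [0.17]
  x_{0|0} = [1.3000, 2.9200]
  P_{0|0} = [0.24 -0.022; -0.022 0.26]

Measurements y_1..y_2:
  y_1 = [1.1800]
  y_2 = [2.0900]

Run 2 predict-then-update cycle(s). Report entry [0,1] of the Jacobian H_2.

step 1: x^-=[1.6796, 2.9200]  P^-=[0.4287 0.0058; 0.0058 0.4000]  H_jac=[-0.2573 0.1480]  S=[0.2067]  K=[-0.5295; 0.2792]  nu=[0.1312]  x^+=[1.6101, 2.9566]  P^+=[0.3707 0.0364; 0.0364 0.3839]
step 2: x^-=[1.9945, 2.9566]  P^-=[0.5767 0.0803; 0.0803 0.5239]  H_jac=[-0.2324 0.1568]  S=[0.2082]  K=[-0.5834; 0.3050]  nu=[1.1127]  x^+=[1.3454, 3.2960]  P^+=[0.5058 0.1173; 0.1173 0.5045]

H_jac[0,1] = 0.1568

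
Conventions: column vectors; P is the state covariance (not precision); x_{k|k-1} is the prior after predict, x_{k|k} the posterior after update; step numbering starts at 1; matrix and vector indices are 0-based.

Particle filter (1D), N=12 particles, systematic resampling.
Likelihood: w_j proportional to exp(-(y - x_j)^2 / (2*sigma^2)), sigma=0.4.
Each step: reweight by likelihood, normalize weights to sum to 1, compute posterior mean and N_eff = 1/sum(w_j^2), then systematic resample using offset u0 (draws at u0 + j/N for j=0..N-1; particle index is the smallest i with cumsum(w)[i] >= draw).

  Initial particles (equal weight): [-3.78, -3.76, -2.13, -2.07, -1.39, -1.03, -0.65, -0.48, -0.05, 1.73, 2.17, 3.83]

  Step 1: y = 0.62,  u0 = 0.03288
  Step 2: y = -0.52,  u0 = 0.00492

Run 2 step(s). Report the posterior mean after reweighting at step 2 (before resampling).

post_mean = -0.1212

step 1: w=[0.0000, 0.0000, 0.0000, 0.0000, 0.0000, 0.0007, 0.0218, 0.0767, 0.8274, 0.0716, 0.0018, 0.0000]  mean=0.0348  Neff=1.4366  idx=[7, 8, 8, 8, 8, 8, 8, 8, 8, 8, 8, 9]
step 2: w=[0.1656, 0.0834, 0.0834, 0.0834, 0.0834, 0.0834, 0.0834, 0.0834, 0.0834, 0.0834, 0.0834, 0.0000]  mean=-0.1212  Neff=10.3047  idx=[0, 0, 1, 2, 3, 4, 5, 6, 7, 8, 9, 10]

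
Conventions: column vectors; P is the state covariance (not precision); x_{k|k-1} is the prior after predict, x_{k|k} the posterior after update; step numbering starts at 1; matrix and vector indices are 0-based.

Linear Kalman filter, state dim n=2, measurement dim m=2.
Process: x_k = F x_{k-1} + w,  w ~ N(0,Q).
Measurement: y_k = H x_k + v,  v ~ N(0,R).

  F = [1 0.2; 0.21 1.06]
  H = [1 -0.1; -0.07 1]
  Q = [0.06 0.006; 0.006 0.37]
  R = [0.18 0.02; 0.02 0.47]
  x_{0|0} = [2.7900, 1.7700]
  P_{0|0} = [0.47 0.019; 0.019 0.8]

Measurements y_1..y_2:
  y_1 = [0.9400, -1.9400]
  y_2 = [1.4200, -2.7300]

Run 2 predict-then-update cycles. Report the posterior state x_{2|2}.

x_post = [1.0983, -1.8316]

step 1: x^-=[3.1440, 2.4621]  P^-=[0.5696 0.2952; 0.2952 1.2981]  S=[0.7035 0.1476; 0.1476 1.7295]  K=[0.7501 0.0836; 0.0816 0.7316]  nu=[-1.9578, -4.1820]  x^+=[1.3257, -0.7573]  P^+=[0.1431 0.0643; 0.0643 0.3500]
step 2: x^-=[1.1742, -0.5244]  P^-=[0.2429 0.1811; 0.1811 0.7982]  S=[0.3946 0.1056; 0.1056 1.2440]  K=[0.5466 0.0855; 0.0898 0.6238]  nu=[0.1933, -2.1234]  x^+=[1.0983, -1.8316]  P^+=[0.1060 0.0586; 0.0586 0.2991]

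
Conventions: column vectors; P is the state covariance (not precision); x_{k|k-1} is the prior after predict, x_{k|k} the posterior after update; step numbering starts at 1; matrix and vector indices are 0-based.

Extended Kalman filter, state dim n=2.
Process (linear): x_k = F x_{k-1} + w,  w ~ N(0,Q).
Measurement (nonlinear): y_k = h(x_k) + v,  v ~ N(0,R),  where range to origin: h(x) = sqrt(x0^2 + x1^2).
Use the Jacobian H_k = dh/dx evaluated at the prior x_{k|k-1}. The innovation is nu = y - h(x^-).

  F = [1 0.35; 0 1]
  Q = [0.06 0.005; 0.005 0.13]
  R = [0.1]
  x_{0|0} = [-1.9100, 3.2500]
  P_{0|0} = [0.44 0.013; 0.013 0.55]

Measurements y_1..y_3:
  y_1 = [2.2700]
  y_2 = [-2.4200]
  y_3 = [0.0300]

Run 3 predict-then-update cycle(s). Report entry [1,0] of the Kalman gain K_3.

step 1: x^-=[-0.7725, 3.2500]  P^-=[0.5765 0.2105; 0.2105 0.6800]  H_jac=[-0.2312 0.9729]  S=[0.6797]  K=[0.1052; 0.9016]  nu=[-1.0705]  x^+=[-0.8851, 2.2847]  P^+=[0.5690 0.1460; 0.1460 0.1274]
step 2: x^-=[-0.0854, 2.2847]  P^-=[0.7468 0.1956; 0.1956 0.2574]  H_jac=[-0.0374 0.9993]  S=[0.3435]  K=[0.4880; 0.7276]  nu=[-4.7063]  x^+=[-2.3819, -1.1395]  P^+=[0.6650 0.0737; 0.0737 0.0756]
step 3: x^-=[-2.7807, -1.1395]  P^-=[0.7859 0.1051; 0.1051 0.2056]  H_jac=[-0.9253 -0.3792]  S=[0.8762]  K=[-0.8754; -0.2000]  nu=[-2.9752]  x^+=[-0.1762, -0.5445]  P^+=[0.1144 -0.0483; -0.0483 0.1705]

K[1,0] = -0.2000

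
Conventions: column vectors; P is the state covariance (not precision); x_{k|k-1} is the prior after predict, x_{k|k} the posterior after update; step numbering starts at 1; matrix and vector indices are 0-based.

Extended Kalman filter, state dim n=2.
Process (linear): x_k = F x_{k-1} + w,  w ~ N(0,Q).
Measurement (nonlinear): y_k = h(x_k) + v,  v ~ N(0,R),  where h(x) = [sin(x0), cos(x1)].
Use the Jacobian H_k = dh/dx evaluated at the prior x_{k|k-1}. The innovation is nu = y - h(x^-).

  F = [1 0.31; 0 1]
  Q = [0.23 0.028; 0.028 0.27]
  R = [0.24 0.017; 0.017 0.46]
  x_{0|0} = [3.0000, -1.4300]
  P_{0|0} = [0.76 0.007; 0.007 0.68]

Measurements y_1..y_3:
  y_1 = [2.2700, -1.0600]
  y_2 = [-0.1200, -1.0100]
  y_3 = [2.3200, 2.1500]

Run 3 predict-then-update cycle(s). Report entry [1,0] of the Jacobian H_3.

H_jac[1,0] = 0.0000

step 1: x^-=[2.5567, -1.4300]  P^-=[1.0597 0.2458; 0.2458 0.9500]  H_jac=[-0.8338 0.0000; 0.0000 0.9901]  S=[0.9767 -0.1859; -0.1859 1.3913]  K=[-0.8941 0.0554; -0.0833 0.6649]  nu=[1.7179, -1.2003]  x^+=[0.9542, -2.3712]  P^+=[0.2562 0.0104; 0.0104 0.3075]
step 2: x^-=[0.2191, -2.3712]  P^-=[0.5222 0.1337; 0.1337 0.5775]  H_jac=[0.9761 0.0000; 0.0000 0.6964]  S=[0.7376 0.1079; 0.1079 0.7401]  K=[0.6874 0.0256; 0.0996 0.5289]  nu=[-0.3374, -0.2924]  x^+=[-0.0203, -2.5594]  P^+=[0.1695 0.0337; 0.0337 0.3518]
step 3: x^-=[-0.8137, -2.5594]  P^-=[0.4542 0.1708; 0.1708 0.6218]  H_jac=[0.6868 0.0000; 0.0000 0.5498]  S=[0.4542 0.0815; 0.0815 0.6480]  K=[0.6760 0.0599; 0.1673 0.5066]  nu=[3.0468, 2.9853]  x^+=[1.4246, -0.5374]  P^+=[0.2377 0.0710; 0.0710 0.4290]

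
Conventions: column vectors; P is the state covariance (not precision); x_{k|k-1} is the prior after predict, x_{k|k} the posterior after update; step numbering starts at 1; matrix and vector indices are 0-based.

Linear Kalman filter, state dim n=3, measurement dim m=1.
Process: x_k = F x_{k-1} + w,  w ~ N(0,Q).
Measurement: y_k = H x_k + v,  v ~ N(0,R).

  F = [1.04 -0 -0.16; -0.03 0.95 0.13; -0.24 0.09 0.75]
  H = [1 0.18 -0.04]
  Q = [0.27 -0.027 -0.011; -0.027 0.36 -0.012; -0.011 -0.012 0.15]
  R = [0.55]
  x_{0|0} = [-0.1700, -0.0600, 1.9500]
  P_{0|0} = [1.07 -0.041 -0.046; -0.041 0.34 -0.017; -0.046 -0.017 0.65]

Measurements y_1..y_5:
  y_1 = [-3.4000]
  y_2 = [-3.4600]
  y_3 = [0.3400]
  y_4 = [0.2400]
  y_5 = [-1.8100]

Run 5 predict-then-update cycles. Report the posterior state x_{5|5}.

step 1: x^-=[-0.4888, 0.2016, 1.4979]  P^-=[1.4593 -0.1183 -0.3973; -0.1183 0.6773 0.0878; -0.3973 0.0878 0.5960]  S=[2.0201]  K=[0.7197; 0.0001; -0.2007]  nu=[-2.8876]  x^+=[-2.5670, 0.2014, 2.0773]  P^+=[0.4129 -0.1184 -0.1056; -0.1184 0.6773 0.0878; -0.1056 0.0878 0.5147]
step 2: x^-=[-3.0020, 0.5384, 2.1922]  P^-=[0.7649 -0.1957 -0.2746; -0.1957 1.0096 0.1956; -0.2746 0.1956 0.5238]  S=[1.2972]  K=[0.5710; -0.0168; -0.2007]  nu=[-0.4672]  x^+=[-3.2688, 0.5462, 2.2859]  P^+=[0.3420 -0.1832 -0.1259; -0.1832 1.0092 0.1913; -0.1259 0.1913 0.4715]
step 3: x^-=[-3.7653, 0.9142, 2.5481]  P^-=[0.6939 -0.2752 -0.2759; -0.2752 1.3378 0.3103; -0.2759 0.3103 0.5222]  S=[1.2066]  K=[0.5432; -0.0388; -0.1997]  nu=[4.0427]  x^+=[-1.5694, 0.7573, 1.7408]  P^+=[0.3379 -0.2498 -0.1450; -0.2498 1.3359 0.3009; -0.1450 0.3009 0.4741]
step 4: x^-=[-1.9108, 0.9928, 1.7504]  P^-=[0.6959 -0.3602 -0.2986; -0.3602 1.6637 0.4342; -0.2986 0.4342 0.5506]  S=[1.1886]  K=[0.5409; -0.0657; -0.2040]  nu=[2.0421]  x^+=[-0.8061, 0.8586, 1.3338]  P^+=[0.3481 -0.3180 -0.1675; -0.3180 1.6586 0.4183; -0.1675 0.4183 0.5011]
step 5: x^-=[-1.0518, 1.0132, 1.2711]  P^-=[0.7150 -0.4495 -0.3308; -0.4495 1.9884 0.5664; -0.3308 0.5664 0.5958]  S=[1.1869]  K=[0.5454; -0.0962; -0.2129]  nu=[-0.8898]  x^+=[-1.5370, 1.0988, 1.4605]  P^+=[0.3619 -0.3872 -0.1930; -0.3872 1.9774 0.5421; -0.1930 0.5421 0.5420]

x_post = [-1.5370, 1.0988, 1.4605]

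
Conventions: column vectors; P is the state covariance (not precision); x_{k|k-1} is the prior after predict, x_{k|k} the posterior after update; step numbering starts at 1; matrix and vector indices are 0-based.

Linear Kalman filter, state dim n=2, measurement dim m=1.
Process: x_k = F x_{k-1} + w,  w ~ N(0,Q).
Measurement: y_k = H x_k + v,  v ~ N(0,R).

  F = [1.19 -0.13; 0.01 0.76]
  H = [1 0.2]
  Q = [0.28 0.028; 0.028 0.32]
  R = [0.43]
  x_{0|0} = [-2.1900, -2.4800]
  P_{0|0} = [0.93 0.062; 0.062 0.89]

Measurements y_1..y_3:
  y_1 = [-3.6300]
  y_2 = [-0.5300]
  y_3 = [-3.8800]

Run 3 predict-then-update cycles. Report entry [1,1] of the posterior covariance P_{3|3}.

P_post[1,1] = 0.7739

step 1: x^-=[-2.2837, -1.9067]  P^-=[1.5928 0.0071; 0.0071 0.8351]  S=[2.0591]  K=[0.7743; 0.0846]  nu=[-0.9650]  x^+=[-3.0308, -1.9883]  P^+=[0.3585 -0.1277; -0.1277 0.8204]
step 2: x^-=[-3.3482, -1.5414]  P^-=[0.8410 -0.1641; -0.1641 0.7919]  S=[1.2370]  K=[0.6533; -0.0046]  nu=[3.1265]  x^+=[-1.3056, -1.5559]  P^+=[0.3130 -0.1604; -0.1604 0.7919]
step 3: x^-=[-1.3514, -1.1955]  P^-=[0.7862 -0.1914; -0.1914 0.7750]  S=[1.1707]  K=[0.6389; -0.0310]  nu=[-2.2895]  x^+=[-2.8142, -1.1245]  P^+=[0.3084 -0.1681; -0.1681 0.7739]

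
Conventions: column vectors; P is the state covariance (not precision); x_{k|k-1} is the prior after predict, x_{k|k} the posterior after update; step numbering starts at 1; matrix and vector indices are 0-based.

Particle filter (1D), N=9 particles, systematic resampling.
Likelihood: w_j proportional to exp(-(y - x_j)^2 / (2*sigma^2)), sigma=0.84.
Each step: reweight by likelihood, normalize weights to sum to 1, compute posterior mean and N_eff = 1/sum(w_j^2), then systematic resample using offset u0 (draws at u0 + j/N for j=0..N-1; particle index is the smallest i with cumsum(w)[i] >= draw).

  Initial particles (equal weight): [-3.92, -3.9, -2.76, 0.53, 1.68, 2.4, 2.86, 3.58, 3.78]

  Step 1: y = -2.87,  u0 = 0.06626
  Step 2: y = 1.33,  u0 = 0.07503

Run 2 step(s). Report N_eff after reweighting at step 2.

N_eff = 5.0040

step 1: w=[0.2383, 0.2454, 0.5161, 0.0001, 0.0000, 0.0000, 0.0000, 0.0000, 0.0000]  mean=-3.3158  Neff=2.6083  idx=[0, 0, 1, 1, 2, 2, 2, 2, 2]
step 2: w=[0.0001, 0.0001, 0.0001, 0.0001, 0.1999, 0.1999, 0.1999, 0.1999, 0.1999]  mean=-2.7605  Neff=5.0040  idx=[4, 4, 5, 6, 6, 7, 7, 8, 8]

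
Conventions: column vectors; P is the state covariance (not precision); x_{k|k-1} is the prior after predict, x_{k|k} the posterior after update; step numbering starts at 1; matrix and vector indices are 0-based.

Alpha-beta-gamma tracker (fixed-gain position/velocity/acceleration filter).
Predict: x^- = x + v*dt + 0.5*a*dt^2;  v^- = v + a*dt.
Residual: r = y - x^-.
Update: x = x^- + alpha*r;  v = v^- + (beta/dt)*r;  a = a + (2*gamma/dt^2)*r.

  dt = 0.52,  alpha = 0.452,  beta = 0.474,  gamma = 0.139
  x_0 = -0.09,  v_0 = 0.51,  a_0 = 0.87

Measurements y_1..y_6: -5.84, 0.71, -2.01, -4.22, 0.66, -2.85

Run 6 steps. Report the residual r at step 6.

resid = -3.9664

step 1: x_pred=0.2928  r=-6.1328  x^+=-2.4792  v^+=-4.6279  a^+=-5.4352
step 2: x_pred=-5.6206  r=6.3306  x^+=-2.7591  v^+=-1.6837  a^+=1.0733
step 3: x_pred=-3.4895  r=1.4795  x^+=-2.8208  v^+=0.2231  a^+=2.5944
step 4: x_pred=-2.3540  r=-1.8660  x^+=-3.1974  v^+=-0.1287  a^+=0.6760
step 5: x_pred=-3.1730  r=3.8330  x^+=-1.4405  v^+=3.7167  a^+=4.6167
step 6: x_pred=1.1164  r=-3.9664  x^+=-0.6764  v^+=2.5019  a^+=0.5388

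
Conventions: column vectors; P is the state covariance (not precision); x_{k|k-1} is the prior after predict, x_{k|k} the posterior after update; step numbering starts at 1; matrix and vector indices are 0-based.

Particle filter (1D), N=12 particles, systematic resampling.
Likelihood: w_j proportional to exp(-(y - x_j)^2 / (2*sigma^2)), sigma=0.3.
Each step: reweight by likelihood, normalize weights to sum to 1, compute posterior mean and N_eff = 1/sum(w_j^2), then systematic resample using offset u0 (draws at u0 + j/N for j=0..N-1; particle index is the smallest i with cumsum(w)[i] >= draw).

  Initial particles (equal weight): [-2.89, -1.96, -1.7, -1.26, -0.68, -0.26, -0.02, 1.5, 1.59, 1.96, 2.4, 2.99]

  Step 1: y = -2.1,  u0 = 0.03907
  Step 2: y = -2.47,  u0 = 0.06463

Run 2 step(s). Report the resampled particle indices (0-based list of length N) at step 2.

resampled_idx = [0, 1, 1, 2, 3, 4, 4, 5, 6, 7, 7, 10]

step 1: w=[0.0230, 0.6599, 0.3025, 0.0146, 0.0000, 0.0000, 0.0000, 0.0000, 0.0000, 0.0000, 0.0000, 0.0000]  mean=-1.8925  Neff=1.8949  idx=[1, 1, 1, 1, 1, 1, 1, 1, 2, 2, 2, 2]
step 2: w=[0.1159, 0.1159, 0.1159, 0.1159, 0.1159, 0.1159, 0.1159, 0.1159, 0.0182, 0.0182, 0.0182, 0.0182]  mean=-1.9410  Neff=9.1949  idx=[0, 1, 1, 2, 3, 4, 4, 5, 6, 7, 7, 10]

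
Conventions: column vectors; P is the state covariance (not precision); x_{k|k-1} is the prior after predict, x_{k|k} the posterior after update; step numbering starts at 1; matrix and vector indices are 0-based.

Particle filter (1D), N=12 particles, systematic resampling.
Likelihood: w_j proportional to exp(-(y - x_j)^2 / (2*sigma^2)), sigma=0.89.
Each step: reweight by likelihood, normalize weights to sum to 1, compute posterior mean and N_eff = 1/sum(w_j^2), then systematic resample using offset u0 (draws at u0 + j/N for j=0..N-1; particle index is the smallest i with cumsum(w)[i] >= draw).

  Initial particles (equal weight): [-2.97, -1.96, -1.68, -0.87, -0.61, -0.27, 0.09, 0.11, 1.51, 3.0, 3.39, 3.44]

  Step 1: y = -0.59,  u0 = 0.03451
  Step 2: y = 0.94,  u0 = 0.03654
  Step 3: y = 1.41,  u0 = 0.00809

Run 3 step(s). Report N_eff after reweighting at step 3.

step 1: w=[0.0053, 0.0584, 0.0902, 0.1817, 0.1909, 0.1790, 0.1426, 0.1401, 0.0118, 0.0001, 0.0000, 0.0000]  mean=-0.5583  Neff=6.5300  idx=[1, 2, 3, 3, 4, 4, 5, 5, 5, 6, 7, 7]
step 2: w=[0.0013, 0.0034, 0.0330, 0.0330, 0.0573, 0.0573, 0.1036, 0.1036, 0.1036, 0.1655, 0.1691, 0.1691]  mean=-0.1675  Neff=7.9644  idx=[2, 4, 6, 6, 7, 8, 9, 9, 10, 10, 11, 11]
step 3: w=[0.0133, 0.0269, 0.0595, 0.0595, 0.0595, 0.0595, 0.1177, 0.1177, 0.1216, 0.1216, 0.1216, 0.1216]  mean=-0.0175  Neff=9.8119  idx=[0, 2, 4, 5, 6, 7, 7, 8, 9, 10, 10, 11]

N_eff = 9.8119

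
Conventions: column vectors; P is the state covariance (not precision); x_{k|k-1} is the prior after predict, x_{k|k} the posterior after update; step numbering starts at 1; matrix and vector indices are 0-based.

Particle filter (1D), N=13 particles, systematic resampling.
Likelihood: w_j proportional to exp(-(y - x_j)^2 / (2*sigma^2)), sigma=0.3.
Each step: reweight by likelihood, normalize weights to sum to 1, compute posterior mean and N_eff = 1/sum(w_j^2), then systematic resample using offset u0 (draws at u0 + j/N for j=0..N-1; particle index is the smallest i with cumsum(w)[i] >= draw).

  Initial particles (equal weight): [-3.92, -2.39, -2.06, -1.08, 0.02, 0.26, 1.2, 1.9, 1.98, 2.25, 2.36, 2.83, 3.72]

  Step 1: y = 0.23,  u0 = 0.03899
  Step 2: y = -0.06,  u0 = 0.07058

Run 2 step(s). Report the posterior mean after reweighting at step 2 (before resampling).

step 1: w=[0.0000, 0.0000, 0.0000, 0.0000, 0.4389, 0.5580, 0.0030, 0.0000, 0.0000, 0.0000, 0.0000, 0.0000, 0.0000]  mean=0.1574  Neff=1.9839  idx=[4, 4, 4, 4, 4, 4, 5, 5, 5, 5, 5, 5, 5]
step 2: w=[0.0989, 0.0989, 0.0989, 0.0989, 0.0989, 0.0989, 0.0580, 0.0580, 0.0580, 0.0580, 0.0580, 0.0580, 0.0580]  mean=0.1175  Neff=12.1466  idx=[0, 1, 2, 3, 3, 4, 5, 6, 7, 8, 10, 11, 12]

post_mean = 0.1175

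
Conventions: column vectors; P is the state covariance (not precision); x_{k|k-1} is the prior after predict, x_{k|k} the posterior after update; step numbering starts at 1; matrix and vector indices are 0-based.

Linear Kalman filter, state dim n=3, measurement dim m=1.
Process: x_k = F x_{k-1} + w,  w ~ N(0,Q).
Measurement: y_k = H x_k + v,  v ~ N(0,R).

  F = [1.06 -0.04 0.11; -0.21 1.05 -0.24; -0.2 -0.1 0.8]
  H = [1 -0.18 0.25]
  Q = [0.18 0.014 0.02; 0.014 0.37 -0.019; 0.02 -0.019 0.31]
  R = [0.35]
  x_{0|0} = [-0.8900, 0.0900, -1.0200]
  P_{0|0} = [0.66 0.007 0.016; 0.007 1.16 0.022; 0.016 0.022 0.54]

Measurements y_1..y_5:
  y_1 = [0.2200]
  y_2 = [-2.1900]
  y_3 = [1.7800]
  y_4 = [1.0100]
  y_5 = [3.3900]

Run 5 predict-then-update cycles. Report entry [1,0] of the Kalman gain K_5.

K[1,0] = -0.7349

step 1: x^-=[-1.0592, 0.5262, -0.6470]  P^-=[0.9329 -0.1897 -0.0562; -0.1897 1.6965 -0.2010; -0.0562 -0.2010 0.6852]  S=[1.4390]  K=[0.6623; -0.3790; 0.1052]  nu=[1.5357]  x^+=[-0.0422, -0.0558, -0.4855]  P^+=[0.3018 0.1714 -0.1564; 0.1714 1.4899 -0.1437; -0.1564 -0.1437 0.6693]
step 2: x^-=[-0.0959, 0.0668, -0.3744]  P^-=[0.4798 0.0843 -0.1189; 0.0843 2.0455 -0.4290; -0.1189 -0.4290 0.8452]  S=[0.8977]  K=[0.4844; -0.4357; 0.1889]  nu=[-1.9885]  x^+=[-1.0592, 0.9333, -0.7501]  P^+=[0.2691 0.2738 -0.2011; 0.2738 1.8750 -0.3551; -0.2011 -0.3551 0.8132]
step 3: x^-=[-1.2426, 1.3824, -0.4816]  P^-=[0.4282 0.1723 -0.1356; 0.1723 2.5339 -0.6951; -0.1356 -0.6951 0.9921]  S=[0.8551]  K=[0.4249; -0.5352; 0.2778]  nu=[3.3918]  x^+=[0.1986, -0.4329, 0.4605]  P^+=[0.2739 0.3667 -0.2366; 0.3667 2.2890 -0.5680; -0.2366 -0.5680 0.9261]
step 4: x^-=[0.2785, -0.6068, 0.3720]  P^-=[0.4213 0.2383 -0.1543; 0.2383 3.0597 -0.9573; -0.1543 -0.9573 1.1178]  S=[0.8635]  K=[0.3936; -0.6390; 0.3445]  nu=[0.5293]  x^+=[0.4868, -0.9450, 0.5543]  P^+=[0.2876 0.4554 -0.2714; 0.4554 2.7071 -0.7673; -0.2714 -0.7673 1.0153]
step 5: x^-=[0.6148, -1.2275, 0.4406]  P^-=[0.4246 0.2995 -0.1766; 0.2995 3.5842 -1.2025; -0.1766 -1.2025 1.2262]  S=[0.8794]  K=[0.3713; -0.7349; 0.3939]  nu=[2.4441]  x^+=[1.5222, -3.0236, 1.4034]  P^+=[0.3033 0.5395 -0.3052; 0.5395 3.1093 -0.9480; -0.3052 -0.9480 1.0897]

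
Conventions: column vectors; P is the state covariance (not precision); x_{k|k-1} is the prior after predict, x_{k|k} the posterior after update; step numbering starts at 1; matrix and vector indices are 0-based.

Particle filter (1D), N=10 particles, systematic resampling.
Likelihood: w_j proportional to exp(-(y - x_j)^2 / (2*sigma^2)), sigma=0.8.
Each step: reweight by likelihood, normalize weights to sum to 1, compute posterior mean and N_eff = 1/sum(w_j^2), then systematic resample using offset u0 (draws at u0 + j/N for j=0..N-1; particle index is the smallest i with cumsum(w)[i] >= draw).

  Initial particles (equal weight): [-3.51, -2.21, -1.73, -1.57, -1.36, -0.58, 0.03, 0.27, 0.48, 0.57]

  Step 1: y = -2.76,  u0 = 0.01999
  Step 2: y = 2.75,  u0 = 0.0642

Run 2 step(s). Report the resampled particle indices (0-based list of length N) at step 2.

resampled_idx = [7, 8, 8, 9, 9, 9, 9, 9, 9, 9]

step 1: w=[0.2635, 0.3229, 0.1785, 0.1353, 0.0884, 0.0100, 0.0009, 0.0003, 0.0001, 0.0001]  mean=-2.2855  Neff=4.3148  idx=[0, 0, 0, 1, 1, 1, 2, 2, 3, 4]
step 2: w=[0.0000, 0.0000, 0.0000, 0.0017, 0.0017, 0.0017, 0.0586, 0.0586, 0.1760, 0.7017]  mean=-1.4446  Neff=1.8858  idx=[7, 8, 8, 9, 9, 9, 9, 9, 9, 9]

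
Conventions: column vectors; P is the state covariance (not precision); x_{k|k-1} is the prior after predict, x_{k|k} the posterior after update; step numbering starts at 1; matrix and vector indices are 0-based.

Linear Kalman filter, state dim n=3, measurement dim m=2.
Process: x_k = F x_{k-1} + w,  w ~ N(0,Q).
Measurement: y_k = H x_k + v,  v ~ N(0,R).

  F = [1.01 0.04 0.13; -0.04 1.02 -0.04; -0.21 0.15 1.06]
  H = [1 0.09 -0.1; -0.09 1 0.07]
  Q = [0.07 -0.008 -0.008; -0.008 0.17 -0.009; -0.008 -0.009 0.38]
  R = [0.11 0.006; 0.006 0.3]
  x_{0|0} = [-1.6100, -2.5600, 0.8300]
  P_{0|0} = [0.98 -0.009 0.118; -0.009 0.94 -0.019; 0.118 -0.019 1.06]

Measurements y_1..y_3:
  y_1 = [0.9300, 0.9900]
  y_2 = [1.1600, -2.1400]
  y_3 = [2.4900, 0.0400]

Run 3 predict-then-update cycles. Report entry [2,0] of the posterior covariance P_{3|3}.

P_post[2,0] = 0.3283

step 1: x^-=[-1.6206, -2.5800, 0.8339]  P^-=[1.1192 -0.0319 0.0565; -0.0319 1.1539 0.0756; 0.0565 0.0756 1.5774]  S=[1.2359 -0.0362; -0.0362 1.4863]  K=[0.8968 -0.0647; 0.0750 0.7837; -0.0729 0.1200]  nu=[2.8662, 3.3658]  x^+=[0.7318, 0.2727, 1.0288]  P^+=[0.1148 -0.0144 0.1529; -0.0144 0.2384 -0.0591; 0.1529 -0.0591 1.5488]
step 2: x^-=[0.8838, 0.2078, 0.9778]  P^-=[0.2521 -0.0405 0.3363; -0.0405 0.4272 -0.1028; 0.3363 -0.1028 2.0447]  S=[0.3133 0.0035; 0.0035 0.7279]  K=[0.6863 -0.0577; 0.0198 0.5819; 0.3911 0.0120]  nu=[0.3553, -2.3367]  x^+=[1.2625, -1.1449, 1.0888]  P^+=[0.1024 -0.0217 0.2528; -0.0217 0.1805 -0.1111; 0.2528 -0.1111 1.9966]
step 3: x^-=[1.3709, -1.2618, 0.7172]  P^-=[0.2719 -0.0635 0.5002; -0.0635 0.3728 -0.1884; 0.5002 -0.1884 2.4855]  S=[0.3017 -0.0082; -0.0082 0.6659]  K=[0.7146 -0.0708; -0.0221 0.5483; 0.7758 -0.0798]  nu=[1.3044, 1.3750]  x^+=[2.2057, -0.5367, 1.6194]  P^+=[0.1137 -0.0297 0.3283; -0.0297 0.1722 -0.1506; 0.3283 -0.1506 2.2987]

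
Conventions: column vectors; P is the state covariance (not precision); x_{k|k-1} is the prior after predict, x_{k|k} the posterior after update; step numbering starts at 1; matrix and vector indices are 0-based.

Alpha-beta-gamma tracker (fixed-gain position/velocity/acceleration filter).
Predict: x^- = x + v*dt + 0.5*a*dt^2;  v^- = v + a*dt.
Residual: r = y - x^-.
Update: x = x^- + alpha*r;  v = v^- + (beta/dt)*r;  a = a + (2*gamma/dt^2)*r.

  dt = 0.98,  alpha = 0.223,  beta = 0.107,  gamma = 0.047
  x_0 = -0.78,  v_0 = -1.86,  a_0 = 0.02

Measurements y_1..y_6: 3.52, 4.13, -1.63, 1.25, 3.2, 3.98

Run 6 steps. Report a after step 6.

a_post = 0.6704

step 1: x_pred=-2.5932  r=6.1132  x^+=-1.2300  v^+=-1.1729  a^+=0.6183
step 2: x_pred=-2.0825  r=6.2125  x^+=-0.6971  v^+=0.1113  a^+=1.2264
step 3: x_pred=0.0009  r=-1.6309  x^+=-0.3628  v^+=1.1351  a^+=1.0668
step 4: x_pred=1.2619  r=-0.0119  x^+=1.2592  v^+=2.1793  a^+=1.0656
step 5: x_pred=3.9066  r=-0.7066  x^+=3.7490  v^+=3.1464  a^+=0.9964
step 6: x_pred=7.3110  r=-3.3310  x^+=6.5682  v^+=3.7592  a^+=0.6704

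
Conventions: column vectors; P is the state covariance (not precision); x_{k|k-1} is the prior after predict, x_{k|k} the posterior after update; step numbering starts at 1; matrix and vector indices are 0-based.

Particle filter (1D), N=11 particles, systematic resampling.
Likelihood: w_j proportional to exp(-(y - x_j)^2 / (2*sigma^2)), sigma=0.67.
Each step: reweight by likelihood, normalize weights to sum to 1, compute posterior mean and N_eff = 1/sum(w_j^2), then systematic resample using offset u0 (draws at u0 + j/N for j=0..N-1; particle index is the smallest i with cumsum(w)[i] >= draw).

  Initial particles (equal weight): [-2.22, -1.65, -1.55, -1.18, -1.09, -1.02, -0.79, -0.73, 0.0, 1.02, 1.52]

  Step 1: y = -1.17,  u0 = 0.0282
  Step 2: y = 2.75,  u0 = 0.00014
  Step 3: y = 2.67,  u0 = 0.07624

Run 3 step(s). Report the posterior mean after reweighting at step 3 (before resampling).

post_mean = -0.7603

step 1: w=[0.0433, 0.1143, 0.1258, 0.1478, 0.1467, 0.1441, 0.1258, 0.1191, 0.0322, 0.0007, 0.0000]  mean=-1.1467  Neff=7.9372  idx=[0, 1, 2, 3, 3, 4, 4, 5, 6, 6, 7]
step 2: w=[0.0000, 0.0001, 0.0003, 0.0097, 0.0097, 0.0212, 0.0212, 0.0384, 0.2499, 0.2499, 0.3995]  mean=-0.7956  Neff=3.4841  idx=[2, 7, 8, 8, 9, 9, 9, 10, 10, 10, 10]
step 3: w=[0.0001, 0.0139, 0.0870, 0.0870, 0.0870, 0.0870, 0.0870, 0.1377, 0.1377, 0.1377, 0.1377]  mean=-0.7603  Neff=8.7799  idx=[2, 3, 4, 5, 6, 7, 8, 8, 9, 10, 10]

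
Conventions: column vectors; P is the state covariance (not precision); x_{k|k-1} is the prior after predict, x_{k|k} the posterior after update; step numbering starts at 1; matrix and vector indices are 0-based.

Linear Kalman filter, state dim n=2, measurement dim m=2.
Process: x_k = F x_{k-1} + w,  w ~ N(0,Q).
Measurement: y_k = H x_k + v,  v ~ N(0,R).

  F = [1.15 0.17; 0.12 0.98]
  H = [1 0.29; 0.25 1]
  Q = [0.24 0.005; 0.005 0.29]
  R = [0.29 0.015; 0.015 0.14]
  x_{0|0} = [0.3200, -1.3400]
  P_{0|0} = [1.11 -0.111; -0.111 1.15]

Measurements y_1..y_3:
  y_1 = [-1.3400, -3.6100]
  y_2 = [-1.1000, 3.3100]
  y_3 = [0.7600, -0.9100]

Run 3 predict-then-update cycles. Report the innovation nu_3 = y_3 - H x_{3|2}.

step 1: x^-=[0.1402, -1.2748]  P^-=[1.6978 0.2224; 0.2224 1.3843]  S=[2.2332 1.0794; 1.0794 1.7417]  K=[0.8703 -0.1680; -0.1717 0.9332]  nu=[-1.1105, -2.3702]  x^+=[-0.4281, -3.2960]  P^+=[0.2727 -0.0786; -0.0786 0.1477]
step 2: x^-=[-1.0526, -3.2815]  P^-=[0.5741 -0.0230; -0.0230 0.4173]  S=[0.8859 0.2549; 0.2549 0.5817]  K=[0.6647 -0.0841; -0.1063 0.7541]  nu=[0.9042, 6.8546]  x^+=[-1.0277, 1.7915]  P^+=[0.2070 -0.0536; -0.0536 0.1174]
step 3: x^-=[-0.8773, 1.6324]  P^-=[0.4963 -0.0083; -0.0083 0.3931]  S=[0.8145 0.2441; 0.2441 0.5600]  K=[0.6262 -0.0663; -0.0915 0.7382]  nu=[1.1639, -2.3230]  x^+=[0.0056, -0.1891]  P^+=[0.1947 -0.0486; -0.0486 0.1141]

innov = [1.1639, -2.3230]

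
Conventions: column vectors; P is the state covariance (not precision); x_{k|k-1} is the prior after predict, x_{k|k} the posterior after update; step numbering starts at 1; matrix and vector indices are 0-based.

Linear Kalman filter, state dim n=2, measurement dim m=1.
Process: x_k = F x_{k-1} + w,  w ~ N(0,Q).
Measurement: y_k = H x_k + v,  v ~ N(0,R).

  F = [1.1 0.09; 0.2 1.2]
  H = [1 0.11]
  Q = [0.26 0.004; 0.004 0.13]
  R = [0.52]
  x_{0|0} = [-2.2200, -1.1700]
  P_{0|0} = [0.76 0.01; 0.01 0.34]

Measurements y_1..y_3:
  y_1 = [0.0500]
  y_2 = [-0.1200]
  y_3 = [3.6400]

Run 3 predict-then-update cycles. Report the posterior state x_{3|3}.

step 1: x^-=[-2.5473, -1.8480]  P^-=[1.1843 0.2213; 0.2213 0.6548]  S=[1.7609]  K=[0.6864; 0.1666]  nu=[2.8006]  x^+=[-0.6250, -1.3815]  P^+=[0.3547 0.0200; 0.0200 0.6059]
step 2: x^-=[-0.8119, -1.7828]  P^-=[0.6981 0.1742; 0.1742 1.0263]  S=[1.2688]  K=[0.5653; 0.2263]  nu=[0.8880]  x^+=[-0.3099, -1.5819]  P^+=[0.2926 0.0119; 0.0119 0.9614]
step 3: x^-=[-0.4833, -1.9602]  P^-=[0.6242 0.1881; 0.1881 1.5318]  S=[1.2042]  K=[0.5356; 0.2962]  nu=[4.3389]  x^+=[1.8406, -0.6752]  P^+=[0.2788 -0.0029; -0.0029 1.4262]

x_post = [1.8406, -0.6752]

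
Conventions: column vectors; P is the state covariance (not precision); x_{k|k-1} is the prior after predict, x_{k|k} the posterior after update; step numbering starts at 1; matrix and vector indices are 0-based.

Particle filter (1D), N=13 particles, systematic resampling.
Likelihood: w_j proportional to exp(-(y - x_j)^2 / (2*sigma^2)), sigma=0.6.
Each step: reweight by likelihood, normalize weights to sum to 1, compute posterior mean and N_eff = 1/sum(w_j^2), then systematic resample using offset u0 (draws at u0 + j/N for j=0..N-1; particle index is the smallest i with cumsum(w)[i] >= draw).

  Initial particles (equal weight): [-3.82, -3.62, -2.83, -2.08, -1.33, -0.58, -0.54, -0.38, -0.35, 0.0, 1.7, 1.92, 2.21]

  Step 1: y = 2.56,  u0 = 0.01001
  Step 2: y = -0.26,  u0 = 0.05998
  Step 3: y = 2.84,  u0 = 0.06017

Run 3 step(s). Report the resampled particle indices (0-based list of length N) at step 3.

resampled_idx = [1, 2, 3, 5, 6, 8, 9, 9, 10, 11, 12, 12, 12]

step 1: w=[0.0000, 0.0000, 0.0000, 0.0000, 0.0000, 0.0000, 0.0000, 0.0000, 0.0000, 0.0001, 0.2025, 0.3203, 0.4772]  mean=2.0137  Neff=2.6935  idx=[10, 10, 10, 11, 11, 11, 11, 12, 12, 12, 12, 12, 12]
step 2: w=[0.2278, 0.2278, 0.2278, 0.0643, 0.0643, 0.0643, 0.0643, 0.0099, 0.0099, 0.0099, 0.0099, 0.0099, 0.0099]  mean=1.7868  Neff=5.7854  idx=[0, 0, 0, 1, 1, 1, 2, 2, 2, 4, 5, 6, 11]
step 3: w=[0.0551, 0.0551, 0.0551, 0.0551, 0.0551, 0.0551, 0.0551, 0.0551, 0.0551, 0.1035, 0.1035, 0.1035, 0.1932]  mean=1.8668  Neff=10.3274  idx=[1, 2, 3, 5, 6, 8, 9, 9, 10, 11, 12, 12, 12]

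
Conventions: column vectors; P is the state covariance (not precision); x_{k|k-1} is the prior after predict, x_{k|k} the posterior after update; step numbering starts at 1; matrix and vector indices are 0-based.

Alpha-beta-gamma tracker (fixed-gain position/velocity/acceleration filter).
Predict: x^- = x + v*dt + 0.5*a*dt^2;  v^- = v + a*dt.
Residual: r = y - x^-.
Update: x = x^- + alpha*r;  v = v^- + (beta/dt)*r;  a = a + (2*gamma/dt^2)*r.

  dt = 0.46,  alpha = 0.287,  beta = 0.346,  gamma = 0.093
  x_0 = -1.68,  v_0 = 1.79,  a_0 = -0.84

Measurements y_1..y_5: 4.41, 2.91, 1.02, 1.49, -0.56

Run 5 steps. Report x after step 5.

x_post = 2.8433

step 1: x_pred=-0.9455  r=5.3555  x^+=0.5915  v^+=5.4318  a^+=3.8676
step 2: x_pred=3.4994  r=-0.5894  x^+=3.3302  v^+=6.7676  a^+=3.3495
step 3: x_pred=6.7977  r=-5.7777  x^+=5.1395  v^+=3.9625  a^+=-1.7292
step 4: x_pred=6.7793  r=-5.2893  x^+=5.2613  v^+=-0.8114  a^+=-6.3786
step 5: x_pred=4.2132  r=-4.7732  x^+=2.8433  v^+=-7.3358  a^+=-10.5743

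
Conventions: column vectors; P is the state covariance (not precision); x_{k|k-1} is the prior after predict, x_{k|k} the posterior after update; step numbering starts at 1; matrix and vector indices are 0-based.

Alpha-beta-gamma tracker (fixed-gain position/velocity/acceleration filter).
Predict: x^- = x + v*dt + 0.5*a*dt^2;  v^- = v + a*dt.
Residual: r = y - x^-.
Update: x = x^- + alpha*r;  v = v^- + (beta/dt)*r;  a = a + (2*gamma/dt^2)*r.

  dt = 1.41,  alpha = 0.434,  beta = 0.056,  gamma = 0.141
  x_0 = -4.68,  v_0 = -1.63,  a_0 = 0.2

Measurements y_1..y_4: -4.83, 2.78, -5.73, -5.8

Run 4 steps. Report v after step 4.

v_post = 3.8106

step 1: x_pred=-6.7795  r=1.9495  x^+=-5.9334  v^+=-1.2706  a^+=0.4765
step 2: x_pred=-7.2512  r=10.0312  x^+=-2.8977  v^+=-0.2003  a^+=1.8994
step 3: x_pred=-1.2920  r=-4.4380  x^+=-3.2181  v^+=2.3016  a^+=1.2699
step 4: x_pred=1.2895  r=-7.0895  x^+=-1.7873  v^+=3.8106  a^+=0.2643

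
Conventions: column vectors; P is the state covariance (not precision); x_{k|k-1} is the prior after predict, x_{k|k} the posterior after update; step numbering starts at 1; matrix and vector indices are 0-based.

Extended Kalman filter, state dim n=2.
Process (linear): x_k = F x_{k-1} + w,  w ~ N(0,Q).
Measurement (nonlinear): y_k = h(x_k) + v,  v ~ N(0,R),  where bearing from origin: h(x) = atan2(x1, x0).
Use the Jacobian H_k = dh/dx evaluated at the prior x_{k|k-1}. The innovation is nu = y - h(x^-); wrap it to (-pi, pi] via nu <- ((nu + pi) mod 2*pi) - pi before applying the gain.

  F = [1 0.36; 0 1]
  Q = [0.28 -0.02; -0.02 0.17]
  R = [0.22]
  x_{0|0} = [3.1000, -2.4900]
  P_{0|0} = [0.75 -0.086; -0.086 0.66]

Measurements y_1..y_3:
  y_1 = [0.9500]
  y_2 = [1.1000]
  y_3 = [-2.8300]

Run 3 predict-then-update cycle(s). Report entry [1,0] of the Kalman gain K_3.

K[1,0] = 0.7662

step 1: x^-=[2.2036, -2.4900]  P^-=[1.0536 0.1316; 0.1316 0.8300]  H_jac=[0.2252 0.1993]  S=[0.3182]  K=[0.8281; 0.6130]  nu=[1.7963]  x^+=[3.6911, -1.3889]  P^+=[0.8354 -0.0299; -0.0299 0.7104]
step 2: x^-=[3.1911, -1.3889]  P^-=[1.1859 0.2058; 0.2058 0.8804]  H_jac=[0.1147 0.2635]  S=[0.3091]  K=[0.6153; 0.8267]  nu=[1.5105]  x^+=[4.1205, -0.1402]  P^+=[1.0689 0.0486; 0.0486 0.6692]
step 3: x^-=[4.0701, -0.1402]  P^-=[1.4706 0.2695; 0.2695 0.8392]  H_jac=[0.0085 0.2454]  S=[0.2718]  K=[0.2891; 0.7662]  nu=[-2.7956]  x^+=[3.2619, -2.2820]  P^+=[1.4479 0.2093; 0.2093 0.6796]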